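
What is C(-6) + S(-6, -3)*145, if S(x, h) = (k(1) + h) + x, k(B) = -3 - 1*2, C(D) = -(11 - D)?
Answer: -2047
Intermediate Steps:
C(D) = -11 + D
k(B) = -5 (k(B) = -3 - 2 = -5)
S(x, h) = -5 + h + x (S(x, h) = (-5 + h) + x = -5 + h + x)
C(-6) + S(-6, -3)*145 = (-11 - 6) + (-5 - 3 - 6)*145 = -17 - 14*145 = -17 - 2030 = -2047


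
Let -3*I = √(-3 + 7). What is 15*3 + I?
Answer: 133/3 ≈ 44.333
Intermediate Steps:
I = -⅔ (I = -√(-3 + 7)/3 = -√4/3 = -⅓*2 = -⅔ ≈ -0.66667)
15*3 + I = 15*3 - ⅔ = 45 - ⅔ = 133/3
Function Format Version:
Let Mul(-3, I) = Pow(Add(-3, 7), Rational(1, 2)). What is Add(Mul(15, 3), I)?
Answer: Rational(133, 3) ≈ 44.333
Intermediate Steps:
I = Rational(-2, 3) (I = Mul(Rational(-1, 3), Pow(Add(-3, 7), Rational(1, 2))) = Mul(Rational(-1, 3), Pow(4, Rational(1, 2))) = Mul(Rational(-1, 3), 2) = Rational(-2, 3) ≈ -0.66667)
Add(Mul(15, 3), I) = Add(Mul(15, 3), Rational(-2, 3)) = Add(45, Rational(-2, 3)) = Rational(133, 3)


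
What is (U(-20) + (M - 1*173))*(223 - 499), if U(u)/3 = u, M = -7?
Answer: 66240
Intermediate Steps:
U(u) = 3*u
(U(-20) + (M - 1*173))*(223 - 499) = (3*(-20) + (-7 - 1*173))*(223 - 499) = (-60 + (-7 - 173))*(-276) = (-60 - 180)*(-276) = -240*(-276) = 66240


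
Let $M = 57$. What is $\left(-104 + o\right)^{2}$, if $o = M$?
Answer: $2209$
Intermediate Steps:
$o = 57$
$\left(-104 + o\right)^{2} = \left(-104 + 57\right)^{2} = \left(-47\right)^{2} = 2209$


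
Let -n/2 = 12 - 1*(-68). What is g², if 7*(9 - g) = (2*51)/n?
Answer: 25918281/313600 ≈ 82.648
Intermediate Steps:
n = -160 (n = -2*(12 - 1*(-68)) = -2*(12 + 68) = -2*80 = -160)
g = 5091/560 (g = 9 - 2*51/(7*(-160)) = 9 - 102*(-1)/(7*160) = 9 - ⅐*(-51/80) = 9 + 51/560 = 5091/560 ≈ 9.0911)
g² = (5091/560)² = 25918281/313600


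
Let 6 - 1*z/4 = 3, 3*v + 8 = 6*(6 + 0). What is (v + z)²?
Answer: 4096/9 ≈ 455.11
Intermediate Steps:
v = 28/3 (v = -8/3 + (6*(6 + 0))/3 = -8/3 + (6*6)/3 = -8/3 + (⅓)*36 = -8/3 + 12 = 28/3 ≈ 9.3333)
z = 12 (z = 24 - 4*3 = 24 - 12 = 12)
(v + z)² = (28/3 + 12)² = (64/3)² = 4096/9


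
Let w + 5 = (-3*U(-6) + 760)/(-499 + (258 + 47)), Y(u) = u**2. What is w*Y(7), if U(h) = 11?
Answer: -83153/194 ≈ -428.62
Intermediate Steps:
w = -1697/194 (w = -5 + (-3*11 + 760)/(-499 + (258 + 47)) = -5 + (-33 + 760)/(-499 + 305) = -5 + 727/(-194) = -5 + 727*(-1/194) = -5 - 727/194 = -1697/194 ≈ -8.7474)
w*Y(7) = -1697/194*7**2 = -1697/194*49 = -83153/194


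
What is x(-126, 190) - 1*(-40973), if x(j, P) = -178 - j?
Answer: 40921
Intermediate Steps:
x(-126, 190) - 1*(-40973) = (-178 - 1*(-126)) - 1*(-40973) = (-178 + 126) + 40973 = -52 + 40973 = 40921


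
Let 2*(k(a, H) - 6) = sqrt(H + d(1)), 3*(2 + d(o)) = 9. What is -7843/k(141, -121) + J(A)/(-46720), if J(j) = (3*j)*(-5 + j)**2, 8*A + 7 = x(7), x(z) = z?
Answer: -713 + 713*I*sqrt(30)/6 ≈ -713.0 + 650.88*I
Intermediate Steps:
d(o) = 1 (d(o) = -2 + (1/3)*9 = -2 + 3 = 1)
A = 0 (A = -7/8 + (1/8)*7 = -7/8 + 7/8 = 0)
J(j) = 3*j*(-5 + j)**2
k(a, H) = 6 + sqrt(1 + H)/2 (k(a, H) = 6 + sqrt(H + 1)/2 = 6 + sqrt(1 + H)/2)
-7843/k(141, -121) + J(A)/(-46720) = -7843/(6 + sqrt(1 - 121)/2) + (3*0*(-5 + 0)**2)/(-46720) = -7843/(6 + sqrt(-120)/2) + (3*0*(-5)**2)*(-1/46720) = -7843/(6 + (2*I*sqrt(30))/2) + (3*0*25)*(-1/46720) = -7843/(6 + I*sqrt(30)) + 0*(-1/46720) = -7843/(6 + I*sqrt(30)) + 0 = -7843/(6 + I*sqrt(30))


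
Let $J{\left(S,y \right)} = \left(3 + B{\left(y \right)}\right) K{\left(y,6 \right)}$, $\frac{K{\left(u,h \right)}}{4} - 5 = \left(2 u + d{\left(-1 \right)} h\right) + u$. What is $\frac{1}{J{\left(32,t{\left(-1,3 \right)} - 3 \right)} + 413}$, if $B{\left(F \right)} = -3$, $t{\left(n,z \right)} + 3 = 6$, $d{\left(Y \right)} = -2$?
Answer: $\frac{1}{413} \approx 0.0024213$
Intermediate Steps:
$t{\left(n,z \right)} = 3$ ($t{\left(n,z \right)} = -3 + 6 = 3$)
$K{\left(u,h \right)} = 20 - 8 h + 12 u$ ($K{\left(u,h \right)} = 20 + 4 \left(\left(2 u - 2 h\right) + u\right) = 20 + 4 \left(\left(- 2 h + 2 u\right) + u\right) = 20 + 4 \left(- 2 h + 3 u\right) = 20 - \left(- 12 u + 8 h\right) = 20 - 8 h + 12 u$)
$J{\left(S,y \right)} = 0$ ($J{\left(S,y \right)} = \left(3 - 3\right) \left(20 - 48 + 12 y\right) = 0 \left(20 - 48 + 12 y\right) = 0 \left(-28 + 12 y\right) = 0$)
$\frac{1}{J{\left(32,t{\left(-1,3 \right)} - 3 \right)} + 413} = \frac{1}{0 + 413} = \frac{1}{413}$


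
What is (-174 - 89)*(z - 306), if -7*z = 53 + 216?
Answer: 634093/7 ≈ 90585.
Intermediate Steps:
z = -269/7 (z = -(53 + 216)/7 = -⅐*269 = -269/7 ≈ -38.429)
(-174 - 89)*(z - 306) = (-174 - 89)*(-269/7 - 306) = -263*(-2411/7) = 634093/7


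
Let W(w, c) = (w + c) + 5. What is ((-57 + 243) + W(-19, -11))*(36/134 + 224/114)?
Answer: 1373330/3819 ≈ 359.60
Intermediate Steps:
W(w, c) = 5 + c + w (W(w, c) = (c + w) + 5 = 5 + c + w)
((-57 + 243) + W(-19, -11))*(36/134 + 224/114) = ((-57 + 243) + (5 - 11 - 19))*(36/134 + 224/114) = (186 - 25)*(36*(1/134) + 224*(1/114)) = 161*(18/67 + 112/57) = 161*(8530/3819) = 1373330/3819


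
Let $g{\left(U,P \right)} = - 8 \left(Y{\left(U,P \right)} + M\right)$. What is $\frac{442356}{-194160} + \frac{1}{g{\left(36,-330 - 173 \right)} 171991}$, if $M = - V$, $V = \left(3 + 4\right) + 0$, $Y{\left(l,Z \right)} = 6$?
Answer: $- \frac{12680204421}{5565628760} \approx -2.2783$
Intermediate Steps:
$V = 7$ ($V = 7 + 0 = 7$)
$M = -7$ ($M = \left(-1\right) 7 = -7$)
$g{\left(U,P \right)} = 8$ ($g{\left(U,P \right)} = - 8 \left(6 - 7\right) = \left(-8\right) \left(-1\right) = 8$)
$\frac{442356}{-194160} + \frac{1}{g{\left(36,-330 - 173 \right)} 171991} = \frac{442356}{-194160} + \frac{1}{8 \cdot 171991} = 442356 \left(- \frac{1}{194160}\right) + \frac{1}{8} \cdot \frac{1}{171991} = - \frac{36863}{16180} + \frac{1}{1375928} = - \frac{12680204421}{5565628760}$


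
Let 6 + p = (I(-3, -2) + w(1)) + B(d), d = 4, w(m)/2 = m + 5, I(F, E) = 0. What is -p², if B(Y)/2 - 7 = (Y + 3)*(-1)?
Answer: -36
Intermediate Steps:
w(m) = 10 + 2*m (w(m) = 2*(m + 5) = 2*(5 + m) = 10 + 2*m)
B(Y) = 8 - 2*Y (B(Y) = 14 + 2*((Y + 3)*(-1)) = 14 + 2*((3 + Y)*(-1)) = 14 + 2*(-3 - Y) = 14 + (-6 - 2*Y) = 8 - 2*Y)
p = 6 (p = -6 + ((0 + (10 + 2*1)) + (8 - 2*4)) = -6 + ((0 + (10 + 2)) + (8 - 8)) = -6 + ((0 + 12) + 0) = -6 + (12 + 0) = -6 + 12 = 6)
-p² = -1*6² = -1*36 = -36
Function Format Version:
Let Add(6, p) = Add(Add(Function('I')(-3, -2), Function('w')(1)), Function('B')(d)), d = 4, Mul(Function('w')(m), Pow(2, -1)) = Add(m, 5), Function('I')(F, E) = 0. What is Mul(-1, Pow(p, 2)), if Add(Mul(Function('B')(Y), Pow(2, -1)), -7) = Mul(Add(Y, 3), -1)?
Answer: -36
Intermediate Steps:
Function('w')(m) = Add(10, Mul(2, m)) (Function('w')(m) = Mul(2, Add(m, 5)) = Mul(2, Add(5, m)) = Add(10, Mul(2, m)))
Function('B')(Y) = Add(8, Mul(-2, Y)) (Function('B')(Y) = Add(14, Mul(2, Mul(Add(Y, 3), -1))) = Add(14, Mul(2, Mul(Add(3, Y), -1))) = Add(14, Mul(2, Add(-3, Mul(-1, Y)))) = Add(14, Add(-6, Mul(-2, Y))) = Add(8, Mul(-2, Y)))
p = 6 (p = Add(-6, Add(Add(0, Add(10, Mul(2, 1))), Add(8, Mul(-2, 4)))) = Add(-6, Add(Add(0, Add(10, 2)), Add(8, -8))) = Add(-6, Add(Add(0, 12), 0)) = Add(-6, Add(12, 0)) = Add(-6, 12) = 6)
Mul(-1, Pow(p, 2)) = Mul(-1, Pow(6, 2)) = Mul(-1, 36) = -36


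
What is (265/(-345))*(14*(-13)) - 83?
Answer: 3919/69 ≈ 56.797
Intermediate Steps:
(265/(-345))*(14*(-13)) - 83 = (265*(-1/345))*(-182) - 83 = -53/69*(-182) - 83 = 9646/69 - 83 = 3919/69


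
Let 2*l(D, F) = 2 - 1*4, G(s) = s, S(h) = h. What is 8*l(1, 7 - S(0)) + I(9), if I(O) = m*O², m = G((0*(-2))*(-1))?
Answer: -8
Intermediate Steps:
m = 0 (m = (0*(-2))*(-1) = 0*(-1) = 0)
l(D, F) = -1 (l(D, F) = (2 - 1*4)/2 = (2 - 4)/2 = (½)*(-2) = -1)
I(O) = 0 (I(O) = 0*O² = 0)
8*l(1, 7 - S(0)) + I(9) = 8*(-1) + 0 = -8 + 0 = -8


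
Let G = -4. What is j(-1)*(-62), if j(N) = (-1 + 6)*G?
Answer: 1240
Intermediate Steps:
j(N) = -20 (j(N) = (-1 + 6)*(-4) = 5*(-4) = -20)
j(-1)*(-62) = -20*(-62) = 1240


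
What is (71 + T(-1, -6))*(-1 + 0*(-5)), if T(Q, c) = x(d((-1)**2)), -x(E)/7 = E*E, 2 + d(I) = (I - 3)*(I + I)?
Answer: 181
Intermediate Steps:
d(I) = -2 + 2*I*(-3 + I) (d(I) = -2 + (I - 3)*(I + I) = -2 + (-3 + I)*(2*I) = -2 + 2*I*(-3 + I))
x(E) = -7*E**2 (x(E) = -7*E*E = -7*E**2)
T(Q, c) = -252 (T(Q, c) = -7*(-2 - 6*(-1)**2 + 2*((-1)**2)**2)**2 = -7*(-2 - 6*1 + 2*1**2)**2 = -7*(-2 - 6 + 2*1)**2 = -7*(-2 - 6 + 2)**2 = -7*(-6)**2 = -7*36 = -252)
(71 + T(-1, -6))*(-1 + 0*(-5)) = (71 - 252)*(-1 + 0*(-5)) = -181*(-1 + 0) = -181*(-1) = 181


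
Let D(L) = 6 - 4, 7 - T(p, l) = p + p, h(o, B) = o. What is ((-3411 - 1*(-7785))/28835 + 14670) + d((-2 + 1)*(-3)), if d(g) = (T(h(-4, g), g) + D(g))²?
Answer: 431347139/28835 ≈ 14959.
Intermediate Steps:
T(p, l) = 7 - 2*p (T(p, l) = 7 - (p + p) = 7 - 2*p)
D(L) = 2
d(g) = 289 (d(g) = ((7 - 2*(-4)) + 2)² = ((7 + 8) + 2)² = (15 + 2)² = 17² = 289)
((-3411 - 1*(-7785))/28835 + 14670) + d((-2 + 1)*(-3)) = ((-3411 - 1*(-7785))/28835 + 14670) + 289 = ((-3411 + 7785)*(1/28835) + 14670) + 289 = (4374*(1/28835) + 14670) + 289 = (4374/28835 + 14670) + 289 = 423013824/28835 + 289 = 431347139/28835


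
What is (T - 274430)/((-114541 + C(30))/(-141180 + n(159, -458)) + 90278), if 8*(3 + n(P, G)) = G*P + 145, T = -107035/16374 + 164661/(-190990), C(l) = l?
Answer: -128965673891429493328/42424470668112194295 ≈ -3.0399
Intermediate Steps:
T = -5784693466/781817565 (T = -107035*1/16374 + 164661*(-1/190990) = -107035/16374 - 164661/190990 = -5784693466/781817565 ≈ -7.3990)
n(P, G) = 121/8 + G*P/8 (n(P, G) = -3 + (G*P + 145)/8 = -3 + (145 + G*P)/8 = -3 + (145/8 + G*P/8) = 121/8 + G*P/8)
(T - 274430)/((-114541 + C(30))/(-141180 + n(159, -458)) + 90278) = (-5784693466/781817565 - 274430)/((-114541 + 30)/(-141180 + (121/8 + (1/8)*(-458)*159)) + 90278) = -214559979056416/(781817565*(-114511/(-141180 + (121/8 - 36411/4)) + 90278)) = -214559979056416/(781817565*(-114511/(-141180 - 72701/8) + 90278)) = -214559979056416/(781817565*(-114511/(-1202141/8) + 90278)) = -214559979056416/(781817565*(-114511*(-8/1202141) + 90278)) = -214559979056416/(781817565*(916088/1202141 + 90278)) = -214559979056416/(781817565*108527801286/1202141) = -214559979056416/781817565*1202141/108527801286 = -128965673891429493328/42424470668112194295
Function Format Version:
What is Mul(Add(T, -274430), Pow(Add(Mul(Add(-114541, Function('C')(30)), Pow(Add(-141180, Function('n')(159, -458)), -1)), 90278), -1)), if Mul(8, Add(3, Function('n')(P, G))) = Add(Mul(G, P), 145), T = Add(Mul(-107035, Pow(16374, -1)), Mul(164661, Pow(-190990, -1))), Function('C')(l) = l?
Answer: Rational(-128965673891429493328, 42424470668112194295) ≈ -3.0399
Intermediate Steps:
T = Rational(-5784693466, 781817565) (T = Add(Mul(-107035, Rational(1, 16374)), Mul(164661, Rational(-1, 190990))) = Add(Rational(-107035, 16374), Rational(-164661, 190990)) = Rational(-5784693466, 781817565) ≈ -7.3990)
Function('n')(P, G) = Add(Rational(121, 8), Mul(Rational(1, 8), G, P)) (Function('n')(P, G) = Add(-3, Mul(Rational(1, 8), Add(Mul(G, P), 145))) = Add(-3, Mul(Rational(1, 8), Add(145, Mul(G, P)))) = Add(-3, Add(Rational(145, 8), Mul(Rational(1, 8), G, P))) = Add(Rational(121, 8), Mul(Rational(1, 8), G, P)))
Mul(Add(T, -274430), Pow(Add(Mul(Add(-114541, Function('C')(30)), Pow(Add(-141180, Function('n')(159, -458)), -1)), 90278), -1)) = Mul(Add(Rational(-5784693466, 781817565), -274430), Pow(Add(Mul(Add(-114541, 30), Pow(Add(-141180, Add(Rational(121, 8), Mul(Rational(1, 8), -458, 159))), -1)), 90278), -1)) = Mul(Rational(-214559979056416, 781817565), Pow(Add(Mul(-114511, Pow(Add(-141180, Add(Rational(121, 8), Rational(-36411, 4))), -1)), 90278), -1)) = Mul(Rational(-214559979056416, 781817565), Pow(Add(Mul(-114511, Pow(Add(-141180, Rational(-72701, 8)), -1)), 90278), -1)) = Mul(Rational(-214559979056416, 781817565), Pow(Add(Mul(-114511, Pow(Rational(-1202141, 8), -1)), 90278), -1)) = Mul(Rational(-214559979056416, 781817565), Pow(Add(Mul(-114511, Rational(-8, 1202141)), 90278), -1)) = Mul(Rational(-214559979056416, 781817565), Pow(Add(Rational(916088, 1202141), 90278), -1)) = Mul(Rational(-214559979056416, 781817565), Pow(Rational(108527801286, 1202141), -1)) = Mul(Rational(-214559979056416, 781817565), Rational(1202141, 108527801286)) = Rational(-128965673891429493328, 42424470668112194295)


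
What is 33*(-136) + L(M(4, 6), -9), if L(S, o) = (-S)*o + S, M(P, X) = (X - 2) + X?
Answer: -4388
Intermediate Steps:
M(P, X) = -2 + 2*X (M(P, X) = (-2 + X) + X = -2 + 2*X)
L(S, o) = S - S*o (L(S, o) = -S*o + S = S - S*o)
33*(-136) + L(M(4, 6), -9) = 33*(-136) + (-2 + 2*6)*(1 - 1*(-9)) = -4488 + (-2 + 12)*(1 + 9) = -4488 + 10*10 = -4488 + 100 = -4388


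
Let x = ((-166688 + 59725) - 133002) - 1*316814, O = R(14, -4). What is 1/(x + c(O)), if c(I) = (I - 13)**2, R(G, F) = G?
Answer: -1/556778 ≈ -1.7960e-6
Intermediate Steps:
O = 14
c(I) = (-13 + I)**2
x = -556779 (x = (-106963 - 133002) - 316814 = -239965 - 316814 = -556779)
1/(x + c(O)) = 1/(-556779 + (-13 + 14)**2) = 1/(-556779 + 1**2) = 1/(-556779 + 1) = 1/(-556778) = -1/556778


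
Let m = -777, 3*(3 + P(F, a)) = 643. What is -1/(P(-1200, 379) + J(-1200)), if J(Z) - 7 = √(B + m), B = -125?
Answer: -1965/437143 + 9*I*√902/437143 ≈ -0.0044951 + 0.00061833*I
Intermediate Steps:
P(F, a) = 634/3 (P(F, a) = -3 + (⅓)*643 = -3 + 643/3 = 634/3)
J(Z) = 7 + I*√902 (J(Z) = 7 + √(-125 - 777) = 7 + √(-902) = 7 + I*√902)
-1/(P(-1200, 379) + J(-1200)) = -1/(634/3 + (7 + I*√902)) = -1/(655/3 + I*√902)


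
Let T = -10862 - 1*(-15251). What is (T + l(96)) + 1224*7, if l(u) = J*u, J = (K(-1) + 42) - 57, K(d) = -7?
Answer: 10845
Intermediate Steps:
J = -22 (J = (-7 + 42) - 57 = 35 - 57 = -22)
T = 4389 (T = -10862 + 15251 = 4389)
l(u) = -22*u
(T + l(96)) + 1224*7 = (4389 - 22*96) + 1224*7 = (4389 - 2112) + 8568 = 2277 + 8568 = 10845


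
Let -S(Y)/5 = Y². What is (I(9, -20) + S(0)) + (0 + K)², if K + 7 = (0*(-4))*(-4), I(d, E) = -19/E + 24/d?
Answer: 3157/60 ≈ 52.617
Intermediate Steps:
K = -7 (K = -7 + (0*(-4))*(-4) = -7 + 0*(-4) = -7 + 0 = -7)
S(Y) = -5*Y²
(I(9, -20) + S(0)) + (0 + K)² = ((-19/(-20) + 24/9) - 5*0²) + (0 - 7)² = ((-19*(-1/20) + 24*(⅑)) - 5*0) + (-7)² = ((19/20 + 8/3) + 0) + 49 = (217/60 + 0) + 49 = 217/60 + 49 = 3157/60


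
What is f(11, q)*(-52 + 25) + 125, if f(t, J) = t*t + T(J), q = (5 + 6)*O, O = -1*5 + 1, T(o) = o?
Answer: -1954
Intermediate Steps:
O = -4 (O = -5 + 1 = -4)
q = -44 (q = (5 + 6)*(-4) = 11*(-4) = -44)
f(t, J) = J + t**2 (f(t, J) = t*t + J = t**2 + J = J + t**2)
f(11, q)*(-52 + 25) + 125 = (-44 + 11**2)*(-52 + 25) + 125 = (-44 + 121)*(-27) + 125 = 77*(-27) + 125 = -2079 + 125 = -1954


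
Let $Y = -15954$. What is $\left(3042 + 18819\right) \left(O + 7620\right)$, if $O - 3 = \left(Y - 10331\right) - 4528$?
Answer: $-506956590$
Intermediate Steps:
$O = -30810$ ($O = 3 - 30813 = -30810$)
$\left(3042 + 18819\right) \left(O + 7620\right) = \left(3042 + 18819\right) \left(-30810 + 7620\right) = 21861 \left(-23190\right) = -506956590$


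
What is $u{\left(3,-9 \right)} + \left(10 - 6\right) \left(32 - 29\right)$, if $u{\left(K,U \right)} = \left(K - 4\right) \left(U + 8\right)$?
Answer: $13$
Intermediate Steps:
$u{\left(K,U \right)} = \left(-4 + K\right) \left(8 + U\right)$ ($u{\left(K,U \right)} = \left(K + \left(-5 + 1\right)\right) \left(8 + U\right) = \left(K - 4\right) \left(8 + U\right) = \left(-4 + K\right) \left(8 + U\right)$)
$u{\left(3,-9 \right)} + \left(10 - 6\right) \left(32 - 29\right) = \left(-32 - -36 + 8 \cdot 3 + 3 \left(-9\right)\right) + \left(10 - 6\right) \left(32 - 29\right) = \left(-32 + 36 + 24 - 27\right) + \left(10 - 6\right) \left(32 - 29\right) = 1 + 4 \cdot 3 = 1 + 12 = 13$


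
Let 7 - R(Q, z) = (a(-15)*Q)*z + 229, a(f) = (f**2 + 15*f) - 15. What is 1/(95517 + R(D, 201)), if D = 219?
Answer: 1/755580 ≈ 1.3235e-6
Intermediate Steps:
a(f) = -15 + f**2 + 15*f
R(Q, z) = -222 + 15*Q*z (R(Q, z) = 7 - (((-15 + (-15)**2 + 15*(-15))*Q)*z + 229) = 7 - (((-15 + 225 - 225)*Q)*z + 229) = 7 - ((-15*Q)*z + 229) = 7 - (-15*Q*z + 229) = 7 - (229 - 15*Q*z) = 7 + (-229 + 15*Q*z) = -222 + 15*Q*z)
1/(95517 + R(D, 201)) = 1/(95517 + (-222 + 15*219*201)) = 1/(95517 + (-222 + 660285)) = 1/(95517 + 660063) = 1/755580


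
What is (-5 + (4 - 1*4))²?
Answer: 25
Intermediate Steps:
(-5 + (4 - 1*4))² = (-5 + (4 - 4))² = (-5 + 0)² = (-5)² = 25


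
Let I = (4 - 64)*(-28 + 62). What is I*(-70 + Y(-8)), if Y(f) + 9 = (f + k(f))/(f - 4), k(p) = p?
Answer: 158440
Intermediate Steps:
I = -2040 (I = -60*34 = -2040)
Y(f) = -9 + 2*f/(-4 + f) (Y(f) = -9 + (f + f)/(f - 4) = -9 + (2*f)/(-4 + f) = -9 + 2*f/(-4 + f))
I*(-70 + Y(-8)) = -2040*(-70 + (36 - 7*(-8))/(-4 - 8)) = -2040*(-70 + (36 + 56)/(-12)) = -2040*(-70 - 1/12*92) = -2040*(-70 - 23/3) = -2040*(-233/3) = 158440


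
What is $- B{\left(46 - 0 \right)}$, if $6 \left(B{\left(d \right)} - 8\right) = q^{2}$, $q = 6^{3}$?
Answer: $-7784$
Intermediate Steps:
$q = 216$
$B{\left(d \right)} = 7784$ ($B{\left(d \right)} = 8 + \frac{216^{2}}{6} = 8 + \frac{1}{6} \cdot 46656 = 8 + 7776 = 7784$)
$- B{\left(46 - 0 \right)} = \left(-1\right) 7784 = -7784$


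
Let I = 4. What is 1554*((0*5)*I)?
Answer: 0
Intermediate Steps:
1554*((0*5)*I) = 1554*((0*5)*4) = 1554*(0*4) = 1554*0 = 0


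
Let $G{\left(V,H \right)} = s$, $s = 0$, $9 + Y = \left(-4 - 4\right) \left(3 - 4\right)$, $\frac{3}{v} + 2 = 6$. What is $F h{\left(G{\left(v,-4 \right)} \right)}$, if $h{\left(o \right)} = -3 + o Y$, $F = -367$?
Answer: $1101$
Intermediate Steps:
$v = \frac{3}{4}$ ($v = \frac{3}{-2 + 6} = \frac{3}{4} \approx 0.75$)
$Y = -1$ ($Y = -9 + \left(-4 - 4\right) \left(3 - 4\right) = -9 - -8 = -9 + 8 = -1$)
$G{\left(V,H \right)} = 0$
$h{\left(o \right)} = -3 - o$ ($h{\left(o \right)} = -3 + o \left(-1\right) = -3 - o$)
$F h{\left(G{\left(v,-4 \right)} \right)} = - 367 \left(-3 - 0\right) = - 367 \left(-3 + 0\right) = \left(-367\right) \left(-3\right) = 1101$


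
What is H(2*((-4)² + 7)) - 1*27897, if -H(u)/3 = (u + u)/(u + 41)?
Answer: -809105/29 ≈ -27900.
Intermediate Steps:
H(u) = -6*u/(41 + u) (H(u) = -3*(u + u)/(u + 41) = -3*2*u/(41 + u) = -6*u/(41 + u))
H(2*((-4)² + 7)) - 1*27897 = -6*2*((-4)² + 7)/(41 + 2*((-4)² + 7)) - 1*27897 = -6*2*(16 + 7)/(41 + 2*(16 + 7)) - 27897 = -6*2*23/(41 + 2*23) - 27897 = -6*46/(41 + 46) - 27897 = -6*46/87 - 27897 = -6*46*1/87 - 27897 = -92/29 - 27897 = -809105/29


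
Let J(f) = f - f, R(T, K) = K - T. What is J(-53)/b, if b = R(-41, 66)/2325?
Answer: 0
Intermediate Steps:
J(f) = 0
b = 107/2325 (b = (66 - 1*(-41))/2325 = (66 + 41)*(1/2325) = 107*(1/2325) = 107/2325 ≈ 0.046022)
J(-53)/b = 0/(107/2325) = 0*(2325/107) = 0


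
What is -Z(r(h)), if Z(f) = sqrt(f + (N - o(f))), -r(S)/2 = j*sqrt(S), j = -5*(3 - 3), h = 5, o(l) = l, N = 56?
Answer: -2*sqrt(14) ≈ -7.4833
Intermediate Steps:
j = 0 (j = -5*0 = 0)
r(S) = 0 (r(S) = -0*sqrt(S) = -2*0 = 0)
Z(f) = 2*sqrt(14) (Z(f) = sqrt(f + (56 - f)) = sqrt(56) = 2*sqrt(14))
-Z(r(h)) = -2*sqrt(14)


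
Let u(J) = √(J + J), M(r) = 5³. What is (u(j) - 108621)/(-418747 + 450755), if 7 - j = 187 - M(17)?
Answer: -108621/32008 + I*√110/32008 ≈ -3.3936 + 0.00032767*I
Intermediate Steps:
M(r) = 125
j = -55 (j = 7 - (187 - 1*125) = 7 - (187 - 125) = 7 - 1*62 = 7 - 62 = -55)
u(J) = √2*√J (u(J) = √(2*J) = √2*√J)
(u(j) - 108621)/(-418747 + 450755) = (√2*√(-55) - 108621)/(-418747 + 450755) = (√2*(I*√55) - 108621)/32008 = (I*√110 - 108621)*(1/32008) = (-108621 + I*√110)*(1/32008) = -108621/32008 + I*√110/32008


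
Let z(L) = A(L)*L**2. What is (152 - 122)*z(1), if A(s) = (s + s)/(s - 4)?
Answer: -20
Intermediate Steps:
A(s) = 2*s/(-4 + s) (A(s) = (2*s)/(-4 + s) = 2*s/(-4 + s))
z(L) = 2*L**3/(-4 + L) (z(L) = (2*L/(-4 + L))*L**2 = 2*L**3/(-4 + L))
(152 - 122)*z(1) = (152 - 122)*(2*1**3/(-4 + 1)) = 30*(2*1/(-3)) = 30*(2*1*(-1/3)) = 30*(-2/3) = -20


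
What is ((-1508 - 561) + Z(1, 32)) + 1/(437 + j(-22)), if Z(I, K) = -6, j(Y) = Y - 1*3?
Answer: -854899/412 ≈ -2075.0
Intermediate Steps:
j(Y) = -3 + Y (j(Y) = Y - 3 = -3 + Y)
((-1508 - 561) + Z(1, 32)) + 1/(437 + j(-22)) = ((-1508 - 561) - 6) + 1/(437 + (-3 - 22)) = (-2069 - 6) + 1/(437 - 25) = -2075 + 1/412 = -854899/412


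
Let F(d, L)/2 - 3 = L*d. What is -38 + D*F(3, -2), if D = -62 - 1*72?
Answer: 766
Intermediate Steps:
F(d, L) = 6 + 2*L*d (F(d, L) = 6 + 2*(L*d) = 6 + 2*L*d)
D = -134 (D = -62 - 72 = -134)
-38 + D*F(3, -2) = -38 - 134*(6 + 2*(-2)*3) = -38 - 134*(6 - 12) = -38 - 134*(-6) = -38 + 804 = 766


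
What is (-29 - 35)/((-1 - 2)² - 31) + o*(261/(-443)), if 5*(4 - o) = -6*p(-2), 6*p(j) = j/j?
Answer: 10589/24365 ≈ 0.43460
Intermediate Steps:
p(j) = ⅙ (p(j) = (j/j)/6 = (⅙)*1 = ⅙)
o = 21/5 (o = 4 - (-6)/(5*6) = 4 - ⅕*(-1) = 4 + ⅕ = 21/5 ≈ 4.2000)
(-29 - 35)/((-1 - 2)² - 31) + o*(261/(-443)) = (-29 - 35)/((-1 - 2)² - 31) + 21*(261/(-443))/5 = -64/((-3)² - 31) + 21*(261*(-1/443))/5 = -64/(9 - 31) + (21/5)*(-261/443) = -64/(-22) - 5481/2215 = -64*(-1/22) - 5481/2215 = 32/11 - 5481/2215 = 10589/24365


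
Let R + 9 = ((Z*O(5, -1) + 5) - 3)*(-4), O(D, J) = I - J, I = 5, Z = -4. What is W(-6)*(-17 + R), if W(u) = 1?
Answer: 62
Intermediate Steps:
O(D, J) = 5 - J
R = 79 (R = -9 + ((-4*(5 - 1*(-1)) + 5) - 3)*(-4) = -9 + ((-4*(5 + 1) + 5) - 3)*(-4) = -9 + ((-4*6 + 5) - 3)*(-4) = -9 + ((-24 + 5) - 3)*(-4) = -9 + (-19 - 3)*(-4) = -9 - 22*(-4) = -9 + 88 = 79)
W(-6)*(-17 + R) = 1*(-17 + 79) = 1*62 = 62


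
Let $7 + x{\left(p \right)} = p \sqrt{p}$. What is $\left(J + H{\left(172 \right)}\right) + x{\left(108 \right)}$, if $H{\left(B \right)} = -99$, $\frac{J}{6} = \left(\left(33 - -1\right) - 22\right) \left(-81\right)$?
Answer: $-5938 + 648 \sqrt{3} \approx -4815.6$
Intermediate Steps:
$J = -5832$ ($J = 6 \left(\left(33 - -1\right) - 22\right) \left(-81\right) = 6 \left(\left(33 + 1\right) - 22\right) \left(-81\right) = 6 \left(34 - 22\right) \left(-81\right) = 6 \cdot 12 \left(-81\right) = 6 \left(-972\right) = -5832$)
$x{\left(p \right)} = -7 + p^{\frac{3}{2}}$ ($x{\left(p \right)} = -7 + p \sqrt{p} = -7 + p^{\frac{3}{2}}$)
$\left(J + H{\left(172 \right)}\right) + x{\left(108 \right)} = \left(-5832 - 99\right) - \left(7 - 108^{\frac{3}{2}}\right) = -5931 - \left(7 - 648 \sqrt{3}\right) = -5938 + 648 \sqrt{3}$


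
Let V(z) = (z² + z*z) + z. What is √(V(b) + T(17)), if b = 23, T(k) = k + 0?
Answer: 3*√122 ≈ 33.136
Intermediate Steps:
T(k) = k
V(z) = z + 2*z² (V(z) = (z² + z²) + z = 2*z² + z = z + 2*z²)
√(V(b) + T(17)) = √(23*(1 + 2*23) + 17) = √(23*(1 + 46) + 17) = √(23*47 + 17) = √(1081 + 17) = √1098 = 3*√122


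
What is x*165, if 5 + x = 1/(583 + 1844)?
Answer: -667370/809 ≈ -824.93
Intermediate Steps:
x = -12134/2427 (x = -5 + 1/(583 + 1844) = -5 + 1/2427 = -12134/2427 ≈ -4.9996)
x*165 = -12134/2427*165 = -667370/809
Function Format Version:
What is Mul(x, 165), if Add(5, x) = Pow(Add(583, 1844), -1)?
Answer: Rational(-667370, 809) ≈ -824.93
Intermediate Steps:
x = Rational(-12134, 2427) (x = Add(-5, Pow(Add(583, 1844), -1)) = Add(-5, Pow(2427, -1)) = Add(-5, Rational(1, 2427)) = Rational(-12134, 2427) ≈ -4.9996)
Mul(x, 165) = Mul(Rational(-12134, 2427), 165) = Rational(-667370, 809)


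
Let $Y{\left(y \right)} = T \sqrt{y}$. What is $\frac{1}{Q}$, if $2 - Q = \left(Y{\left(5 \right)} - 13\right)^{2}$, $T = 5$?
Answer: $- \frac{73}{191} - \frac{65 \sqrt{5}}{382} \approx -0.76268$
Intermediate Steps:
$Y{\left(y \right)} = 5 \sqrt{y}$
$Q = 2 - \left(-13 + 5 \sqrt{5}\right)^{2}$ ($Q = 2 - \left(5 \sqrt{5} - 13\right)^{2} = 2 - \left(-13 + 5 \sqrt{5}\right)^{2} \approx -1.3112$)
$\frac{1}{Q} = \frac{1}{-292 + 130 \sqrt{5}}$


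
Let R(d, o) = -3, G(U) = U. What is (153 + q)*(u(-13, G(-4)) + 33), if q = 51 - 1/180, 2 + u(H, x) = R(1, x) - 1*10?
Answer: 36719/10 ≈ 3671.9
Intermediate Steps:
u(H, x) = -15 (u(H, x) = -2 + (-3 - 1*10) = -2 + (-3 - 10) = -2 - 13 = -15)
q = 9179/180 (q = 51 - 1*1/180 = 51 - 1/180 = 9179/180 ≈ 50.994)
(153 + q)*(u(-13, G(-4)) + 33) = (153 + 9179/180)*(-15 + 33) = (36719/180)*18 = 36719/10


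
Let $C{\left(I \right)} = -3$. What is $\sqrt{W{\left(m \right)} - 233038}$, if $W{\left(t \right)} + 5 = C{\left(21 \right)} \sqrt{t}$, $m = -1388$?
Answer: $\sqrt{-233043 - 6 i \sqrt{347}} \approx 0.116 - 482.75 i$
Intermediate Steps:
$W{\left(t \right)} = -5 - 3 \sqrt{t}$
$\sqrt{W{\left(m \right)} - 233038} = \sqrt{\left(-5 - 3 \sqrt{-1388}\right) - 233038} = \sqrt{\left(-5 - 3 \cdot 2 i \sqrt{347}\right) - 233038} = \sqrt{\left(-5 - 6 i \sqrt{347}\right) - 233038} = \sqrt{-233043 - 6 i \sqrt{347}}$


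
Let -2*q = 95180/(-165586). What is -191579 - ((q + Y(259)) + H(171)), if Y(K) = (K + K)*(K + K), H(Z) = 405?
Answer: -38110304039/82793 ≈ -4.6031e+5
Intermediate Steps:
q = 23795/82793 (q = -47590/(-165586) = -47590*(-1)/165586 = -½*(-47590/82793) = 23795/82793 ≈ 0.28740)
Y(K) = 4*K² (Y(K) = (2*K)*(2*K) = 4*K²)
-191579 - ((q + Y(259)) + H(171)) = -191579 - ((23795/82793 + 4*259²) + 405) = -191579 - ((23795/82793 + 4*67081) + 405) = -191579 - ((23795/82793 + 268324) + 405) = -191579 - (22215372727/82793 + 405) = -191579 - 1*22248903892/82793 = -191579 - 22248903892/82793 = -38110304039/82793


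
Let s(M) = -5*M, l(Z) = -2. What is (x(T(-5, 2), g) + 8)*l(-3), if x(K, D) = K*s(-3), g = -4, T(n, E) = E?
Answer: -76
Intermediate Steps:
x(K, D) = 15*K (x(K, D) = K*(-5*(-3)) = K*15 = 15*K)
(x(T(-5, 2), g) + 8)*l(-3) = (15*2 + 8)*(-2) = (30 + 8)*(-2) = 38*(-2) = -76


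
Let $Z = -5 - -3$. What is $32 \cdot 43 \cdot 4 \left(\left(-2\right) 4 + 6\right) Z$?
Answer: $22016$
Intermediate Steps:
$Z = -2$ ($Z = -5 + 3 = -2$)
$32 \cdot 43 \cdot 4 \left(\left(-2\right) 4 + 6\right) Z = 32 \cdot 43 \cdot 4 \left(\left(-2\right) 4 + 6\right) \left(-2\right) = 1376 \cdot 4 \left(-8 + 6\right) \left(-2\right) = 1376 \cdot 4 \left(-2\right) \left(-2\right) = 1376 \left(\left(-8\right) \left(-2\right)\right) = 1376 \cdot 16 = 22016$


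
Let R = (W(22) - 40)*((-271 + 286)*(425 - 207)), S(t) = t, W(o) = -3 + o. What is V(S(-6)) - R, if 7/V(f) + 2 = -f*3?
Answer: 1098727/16 ≈ 68671.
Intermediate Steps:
V(f) = 7/(-2 - 3*f) (V(f) = 7/(-2 - f*3) = 7/(-2 - 3*f))
R = -68670 (R = ((-3 + 22) - 40)*((-271 + 286)*(425 - 207)) = (19 - 40)*(15*218) = -21*3270 = -68670)
V(S(-6)) - R = -7/(2 + 3*(-6)) - 1*(-68670) = -7/(2 - 18) + 68670 = -7/(-16) + 68670 = -7*(-1/16) + 68670 = 7/16 + 68670 = 1098727/16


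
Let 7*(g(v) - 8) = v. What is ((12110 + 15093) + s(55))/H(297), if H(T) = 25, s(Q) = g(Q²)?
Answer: 193502/175 ≈ 1105.7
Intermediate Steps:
g(v) = 8 + v/7
s(Q) = 8 + Q²/7
((12110 + 15093) + s(55))/H(297) = ((12110 + 15093) + (8 + (⅐)*55²))/25 = (27203 + (8 + (⅐)*3025))*(1/25) = (27203 + (8 + 3025/7))*(1/25) = (27203 + 3081/7)*(1/25) = (193502/7)*(1/25) = 193502/175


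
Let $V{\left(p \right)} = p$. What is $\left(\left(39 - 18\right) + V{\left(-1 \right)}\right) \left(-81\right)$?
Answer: $-1620$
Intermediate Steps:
$\left(\left(39 - 18\right) + V{\left(-1 \right)}\right) \left(-81\right) = \left(\left(39 - 18\right) - 1\right) \left(-81\right) = \left(21 - 1\right) \left(-81\right) = 20 \left(-81\right) = -1620$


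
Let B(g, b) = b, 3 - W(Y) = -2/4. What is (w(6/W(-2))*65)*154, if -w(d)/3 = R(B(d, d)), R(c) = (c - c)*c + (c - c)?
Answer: 0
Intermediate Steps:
W(Y) = 7/2 (W(Y) = 3 - (-2)/4 = 3 - 1*(-½) = 3 + ½ = 7/2)
R(c) = 0 (R(c) = 0*c + 0 = 0 + 0 = 0)
w(d) = 0 (w(d) = -3*0 = 0)
(w(6/W(-2))*65)*154 = (0*65)*154 = 0*154 = 0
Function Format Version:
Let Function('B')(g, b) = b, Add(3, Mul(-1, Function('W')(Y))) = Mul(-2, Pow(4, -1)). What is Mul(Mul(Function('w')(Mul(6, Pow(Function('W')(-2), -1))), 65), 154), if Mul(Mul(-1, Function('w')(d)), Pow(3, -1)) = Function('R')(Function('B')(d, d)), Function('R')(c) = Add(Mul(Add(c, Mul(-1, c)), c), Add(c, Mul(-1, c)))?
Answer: 0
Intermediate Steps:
Function('W')(Y) = Rational(7, 2) (Function('W')(Y) = Add(3, Mul(-1, Mul(-2, Pow(4, -1)))) = Add(3, Mul(-1, Mul(-2, Rational(1, 4)))) = Add(3, Mul(-1, Rational(-1, 2))) = Add(3, Rational(1, 2)) = Rational(7, 2))
Function('R')(c) = 0 (Function('R')(c) = Add(Mul(0, c), 0) = Add(0, 0) = 0)
Function('w')(d) = 0 (Function('w')(d) = Mul(-3, 0) = 0)
Mul(Mul(Function('w')(Mul(6, Pow(Function('W')(-2), -1))), 65), 154) = Mul(Mul(0, 65), 154) = Mul(0, 154) = 0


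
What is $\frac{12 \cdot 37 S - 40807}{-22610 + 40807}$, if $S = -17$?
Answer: $- \frac{48355}{18197} \approx -2.6573$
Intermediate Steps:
$\frac{12 \cdot 37 S - 40807}{-22610 + 40807} = \frac{12 \cdot 37 \left(-17\right) - 40807}{-22610 + 40807} = \frac{444 \left(-17\right) - 40807}{18197} = \left(-7548 - 40807\right) \frac{1}{18197} = \left(-48355\right) \frac{1}{18197} = - \frac{48355}{18197}$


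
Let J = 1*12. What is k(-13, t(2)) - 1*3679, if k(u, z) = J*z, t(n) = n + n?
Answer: -3631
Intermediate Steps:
t(n) = 2*n
J = 12
k(u, z) = 12*z
k(-13, t(2)) - 1*3679 = 12*(2*2) - 1*3679 = 12*4 - 3679 = 48 - 3679 = -3631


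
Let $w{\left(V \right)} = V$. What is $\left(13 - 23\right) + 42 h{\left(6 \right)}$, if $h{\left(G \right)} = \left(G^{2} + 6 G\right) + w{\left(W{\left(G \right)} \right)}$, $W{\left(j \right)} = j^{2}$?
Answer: $4526$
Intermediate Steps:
$h{\left(G \right)} = 2 G^{2} + 6 G$ ($h{\left(G \right)} = \left(G^{2} + 6 G\right) + G^{2} = 2 G^{2} + 6 G$)
$\left(13 - 23\right) + 42 h{\left(6 \right)} = \left(13 - 23\right) + 42 \cdot 2 \cdot 6 \left(3 + 6\right) = -10 + 42 \cdot 2 \cdot 6 \cdot 9 = -10 + 42 \cdot 108 = -10 + 4536 = 4526$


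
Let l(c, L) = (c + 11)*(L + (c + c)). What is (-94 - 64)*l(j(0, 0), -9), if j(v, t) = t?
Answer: 15642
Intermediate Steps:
l(c, L) = (11 + c)*(L + 2*c)
(-94 - 64)*l(j(0, 0), -9) = (-94 - 64)*(2*0**2 + 11*(-9) + 22*0 - 9*0) = -158*(2*0 - 99 + 0 + 0) = -158*(0 - 99 + 0 + 0) = -158*(-99) = 15642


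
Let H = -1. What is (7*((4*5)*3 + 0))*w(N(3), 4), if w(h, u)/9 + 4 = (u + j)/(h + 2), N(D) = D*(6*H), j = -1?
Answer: -63315/4 ≈ -15829.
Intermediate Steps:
N(D) = -6*D (N(D) = D*(6*(-1)) = D*(-6) = -6*D)
w(h, u) = -36 + 9*(-1 + u)/(2 + h) (w(h, u) = -36 + 9*((u - 1)/(h + 2)) = -36 + 9*((-1 + u)/(2 + h)) = -36 + 9*(-1 + u)/(2 + h))
(7*((4*5)*3 + 0))*w(N(3), 4) = (7*((4*5)*3 + 0))*(9*(-9 + 4 - (-24)*3)/(2 - 6*3)) = (7*(20*3 + 0))*(9*(-9 + 4 - 4*(-18))/(2 - 18)) = (7*(60 + 0))*(9*(-9 + 4 + 72)/(-16)) = (7*60)*(9*(-1/16)*67) = 420*(-603/16) = -63315/4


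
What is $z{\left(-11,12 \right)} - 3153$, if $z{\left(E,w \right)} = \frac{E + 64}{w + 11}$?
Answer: $- \frac{72466}{23} \approx -3150.7$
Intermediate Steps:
$z{\left(E,w \right)} = \frac{64 + E}{11 + w}$
$z{\left(-11,12 \right)} - 3153 = \frac{64 - 11}{11 + 12} - 3153 = \frac{1}{23} \cdot 53 - 3153 = \frac{53}{23} - 3153 = - \frac{72466}{23}$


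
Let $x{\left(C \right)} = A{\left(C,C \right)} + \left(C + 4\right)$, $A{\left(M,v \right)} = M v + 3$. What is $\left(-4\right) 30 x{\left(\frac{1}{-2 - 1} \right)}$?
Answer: $- \frac{2440}{3} \approx -813.33$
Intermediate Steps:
$A{\left(M,v \right)} = 3 + M v$
$x{\left(C \right)} = 7 + C + C^{2}$ ($x{\left(C \right)} = \left(3 + C C\right) + \left(C + 4\right) = \left(3 + C^{2}\right) + \left(4 + C\right) = 7 + C + C^{2}$)
$\left(-4\right) 30 x{\left(\frac{1}{-2 - 1} \right)} = \left(-4\right) 30 \left(7 + \frac{1}{-2 - 1} + \left(\frac{1}{-2 - 1}\right)^{2}\right) = - 120 \left(7 + \frac{1}{-3} + \left(\frac{1}{-3}\right)^{2}\right) = - 120 \left(7 - \frac{1}{3} + \left(- \frac{1}{3}\right)^{2}\right) = - 120 \left(7 - \frac{1}{3} + \frac{1}{9}\right) = \left(-120\right) \frac{61}{9} = - \frac{2440}{3}$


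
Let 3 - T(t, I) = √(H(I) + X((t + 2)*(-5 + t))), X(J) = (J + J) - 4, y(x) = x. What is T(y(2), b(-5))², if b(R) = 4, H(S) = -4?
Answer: (3 - 4*I*√2)² ≈ -23.0 - 33.941*I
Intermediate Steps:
X(J) = -4 + 2*J (X(J) = 2*J - 4 = -4 + 2*J)
T(t, I) = 3 - √(-8 + 2*(-5 + t)*(2 + t)) (T(t, I) = 3 - √(-4 + (-4 + 2*((t + 2)*(-5 + t)))) = 3 - √(-4 + (-4 + 2*((2 + t)*(-5 + t)))) = 3 - √(-4 + (-4 + 2*((-5 + t)*(2 + t)))) = 3 - √(-4 + (-4 + 2*(-5 + t)*(2 + t))) = 3 - √(-8 + 2*(-5 + t)*(2 + t)))
T(y(2), b(-5))² = (3 - √(-28 - 6*2 + 2*2²))² = (3 - √(-28 - 12 + 2*4))² = (3 - √(-28 - 12 + 8))² = (3 - √(-32))² = (3 - 4*I*√2)²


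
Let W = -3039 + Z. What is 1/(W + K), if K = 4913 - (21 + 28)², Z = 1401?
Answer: 1/874 ≈ 0.0011442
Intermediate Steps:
W = -1638 (W = -3039 + 1401 = -1638)
K = 2512 (K = 4913 - 1*49² = 4913 - 1*2401 = 4913 - 2401 = 2512)
1/(W + K) = 1/(-1638 + 2512) = 1/874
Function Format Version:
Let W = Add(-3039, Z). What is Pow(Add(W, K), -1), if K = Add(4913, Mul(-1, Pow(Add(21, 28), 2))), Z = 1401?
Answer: Rational(1, 874) ≈ 0.0011442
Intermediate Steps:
W = -1638 (W = Add(-3039, 1401) = -1638)
K = 2512 (K = Add(4913, Mul(-1, Pow(49, 2))) = Add(4913, Mul(-1, 2401)) = Add(4913, -2401) = 2512)
Pow(Add(W, K), -1) = Pow(Add(-1638, 2512), -1) = Pow(874, -1) = Rational(1, 874)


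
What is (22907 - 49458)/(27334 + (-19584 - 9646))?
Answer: 26551/1896 ≈ 14.004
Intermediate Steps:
(22907 - 49458)/(27334 + (-19584 - 9646)) = -26551/(27334 - 29230) = -26551/(-1896) = -26551*(-1/1896) = 26551/1896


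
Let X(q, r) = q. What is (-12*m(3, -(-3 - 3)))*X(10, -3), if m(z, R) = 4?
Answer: -480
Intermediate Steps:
(-12*m(3, -(-3 - 3)))*X(10, -3) = -12*4*10 = -48*10 = -480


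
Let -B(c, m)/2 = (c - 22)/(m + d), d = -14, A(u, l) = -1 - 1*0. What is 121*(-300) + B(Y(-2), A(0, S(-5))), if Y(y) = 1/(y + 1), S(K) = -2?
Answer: -544546/15 ≈ -36303.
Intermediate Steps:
Y(y) = 1/(1 + y)
A(u, l) = -1 (A(u, l) = -1 + 0 = -1)
B(c, m) = -2*(-22 + c)/(-14 + m) (B(c, m) = -2*(c - 22)/(m - 14) = -2*(-22 + c)/(-14 + m))
121*(-300) + B(Y(-2), A(0, S(-5))) = 121*(-300) + 2*(22 - 1/(1 - 2))/(-14 - 1) = -36300 + 2*(22 - 1/(-1))/(-15) = -36300 + 2*(-1/15)*(22 - 1*(-1)) = -36300 + 2*(-1/15)*(22 + 1) = -36300 + 2*(-1/15)*23 = -36300 - 46/15 = -544546/15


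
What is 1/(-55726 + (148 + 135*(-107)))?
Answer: -1/70023 ≈ -1.4281e-5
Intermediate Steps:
1/(-55726 + (148 + 135*(-107))) = 1/(-55726 + (148 - 14445)) = 1/(-55726 - 14297) = 1/(-70023) = -1/70023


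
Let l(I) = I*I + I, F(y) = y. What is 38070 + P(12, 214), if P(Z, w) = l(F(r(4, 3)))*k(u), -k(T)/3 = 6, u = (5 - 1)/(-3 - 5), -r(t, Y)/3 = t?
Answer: 35694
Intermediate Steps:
r(t, Y) = -3*t
u = -1/2 (u = 4/(-8) = 4*(-1/8) = -1/2 ≈ -0.50000)
k(T) = -18 (k(T) = -3*6 = -18)
l(I) = I + I**2 (l(I) = I**2 + I = I + I**2)
P(Z, w) = -2376 (P(Z, w) = ((-3*4)*(1 - 3*4))*(-18) = -12*(1 - 12)*(-18) = -12*(-11)*(-18) = 132*(-18) = -2376)
38070 + P(12, 214) = 38070 - 2376 = 35694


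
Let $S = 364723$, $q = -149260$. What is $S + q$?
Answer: $215463$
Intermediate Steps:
$S + q = 364723 - 149260 = 215463$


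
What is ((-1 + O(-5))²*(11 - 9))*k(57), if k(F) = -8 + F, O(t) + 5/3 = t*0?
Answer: 6272/9 ≈ 696.89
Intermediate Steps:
O(t) = -5/3 (O(t) = -5/3 + t*0 = -5/3 + 0 = -5/3)
((-1 + O(-5))²*(11 - 9))*k(57) = ((-1 - 5/3)²*(11 - 9))*(-8 + 57) = ((-8/3)²*2)*49 = ((64/9)*2)*49 = (128/9)*49 = 6272/9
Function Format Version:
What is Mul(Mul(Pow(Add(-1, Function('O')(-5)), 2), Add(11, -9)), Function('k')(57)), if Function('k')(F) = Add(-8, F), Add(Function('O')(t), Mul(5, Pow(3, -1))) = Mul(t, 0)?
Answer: Rational(6272, 9) ≈ 696.89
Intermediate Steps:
Function('O')(t) = Rational(-5, 3) (Function('O')(t) = Add(Rational(-5, 3), Mul(t, 0)) = Add(Rational(-5, 3), 0) = Rational(-5, 3))
Mul(Mul(Pow(Add(-1, Function('O')(-5)), 2), Add(11, -9)), Function('k')(57)) = Mul(Mul(Pow(Add(-1, Rational(-5, 3)), 2), Add(11, -9)), Add(-8, 57)) = Mul(Mul(Pow(Rational(-8, 3), 2), 2), 49) = Mul(Mul(Rational(64, 9), 2), 49) = Mul(Rational(128, 9), 49) = Rational(6272, 9)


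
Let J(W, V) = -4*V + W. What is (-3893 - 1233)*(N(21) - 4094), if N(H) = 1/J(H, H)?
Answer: 1322113298/63 ≈ 2.0986e+7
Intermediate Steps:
J(W, V) = W - 4*V
N(H) = -1/(3*H) (N(H) = 1/(H - 4*H) = 1/(-3*H) = -1/(3*H))
(-3893 - 1233)*(N(21) - 4094) = (-3893 - 1233)*(-⅓/21 - 4094) = -5126*(-⅓*1/21 - 4094) = -5126*(-1/63 - 4094) = -5126*(-257923/63) = 1322113298/63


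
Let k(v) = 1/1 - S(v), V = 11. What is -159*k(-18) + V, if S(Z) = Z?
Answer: -3010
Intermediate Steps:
k(v) = 1 - v (k(v) = 1/1 - v = 1 - v)
-159*k(-18) + V = -159*(1 - 1*(-18)) + 11 = -159*(1 + 18) + 11 = -159*19 + 11 = -3021 + 11 = -3010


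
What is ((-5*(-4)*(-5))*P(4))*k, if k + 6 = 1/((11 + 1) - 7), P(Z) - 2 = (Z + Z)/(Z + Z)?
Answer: 1740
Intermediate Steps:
P(Z) = 3 (P(Z) = 2 + (Z + Z)/(Z + Z) = 2 + (2*Z)/((2*Z)) = 2 + (2*Z)*(1/(2*Z)) = 2 + 1 = 3)
k = -29/5 (k = -6 + 1/((11 + 1) - 7) = -6 + 1/(12 - 7) = -6 + 1/5 = -29/5 ≈ -5.8000)
((-5*(-4)*(-5))*P(4))*k = ((-5*(-4)*(-5))*3)*(-29/5) = ((20*(-5))*3)*(-29/5) = -100*3*(-29/5) = -300*(-29/5) = 1740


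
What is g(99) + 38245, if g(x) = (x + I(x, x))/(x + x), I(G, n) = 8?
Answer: 7572617/198 ≈ 38246.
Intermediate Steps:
g(x) = (8 + x)/(2*x) (g(x) = (x + 8)/(x + x) = (8 + x)/((2*x)) = (8 + x)*(1/(2*x)) = (8 + x)/(2*x))
g(99) + 38245 = (½)*(8 + 99)/99 + 38245 = (½)*(1/99)*107 + 38245 = 107/198 + 38245 = 7572617/198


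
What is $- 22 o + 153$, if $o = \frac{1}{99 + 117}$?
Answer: $\frac{16513}{108} \approx 152.9$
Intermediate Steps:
$o = \frac{1}{216} \approx 0.0046296$
$- 22 o + 153 = \left(-22\right) \frac{1}{216} + 153 = - \frac{11}{108} + 153 = \frac{16513}{108}$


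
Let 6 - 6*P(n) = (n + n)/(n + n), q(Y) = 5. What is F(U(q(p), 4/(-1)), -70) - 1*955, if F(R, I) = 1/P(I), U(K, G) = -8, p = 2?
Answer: -4769/5 ≈ -953.80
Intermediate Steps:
P(n) = ⅚ (P(n) = 1 - (n + n)/(6*(n + n)) = 1 - 2*n/(6*(2*n)) = 1 - 2*n*1/(2*n)/6 = 1 - ⅙*1 = 1 - ⅙ = ⅚)
F(R, I) = 6/5 (F(R, I) = 1/(⅚) = 6/5)
F(U(q(p), 4/(-1)), -70) - 1*955 = 6/5 - 1*955 = 6/5 - 955 = -4769/5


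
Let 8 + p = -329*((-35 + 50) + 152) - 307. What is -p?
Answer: 55258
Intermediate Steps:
p = -55258 (p = -8 + (-329*((-35 + 50) + 152) - 307) = -8 + (-329*(15 + 152) - 307) = -8 + (-329*167 - 307) = -8 + (-54943 - 307) = -8 - 55250 = -55258)
-p = -1*(-55258) = 55258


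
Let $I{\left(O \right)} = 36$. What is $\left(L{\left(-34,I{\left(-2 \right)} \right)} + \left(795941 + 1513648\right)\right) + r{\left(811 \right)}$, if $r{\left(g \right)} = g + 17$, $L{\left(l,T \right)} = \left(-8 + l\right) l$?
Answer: $2311845$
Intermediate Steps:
$L{\left(l,T \right)} = l \left(-8 + l\right)$
$r{\left(g \right)} = 17 + g$
$\left(L{\left(-34,I{\left(-2 \right)} \right)} + \left(795941 + 1513648\right)\right) + r{\left(811 \right)} = \left(- 34 \left(-8 - 34\right) + \left(795941 + 1513648\right)\right) + \left(17 + 811\right) = \left(\left(-34\right) \left(-42\right) + 2309589\right) + 828 = \left(1428 + 2309589\right) + 828 = 2311017 + 828 = 2311845$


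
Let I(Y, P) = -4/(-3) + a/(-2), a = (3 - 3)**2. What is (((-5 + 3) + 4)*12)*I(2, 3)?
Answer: 32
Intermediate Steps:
a = 0 (a = 0**2 = 0)
I(Y, P) = 4/3 (I(Y, P) = -4/(-3) + 0/(-2) = -4*(-1/3) + 0*(-1/2) = 4/3 + 0 = 4/3)
(((-5 + 3) + 4)*12)*I(2, 3) = (((-5 + 3) + 4)*12)*(4/3) = ((-2 + 4)*12)*(4/3) = (2*12)*(4/3) = 24*(4/3) = 32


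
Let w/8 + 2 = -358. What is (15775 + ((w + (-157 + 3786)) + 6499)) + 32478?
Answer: 55501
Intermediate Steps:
w = -2880 (w = -16 + 8*(-358) = -16 - 2864 = -2880)
(15775 + ((w + (-157 + 3786)) + 6499)) + 32478 = (15775 + ((-2880 + (-157 + 3786)) + 6499)) + 32478 = (15775 + ((-2880 + 3629) + 6499)) + 32478 = (15775 + (749 + 6499)) + 32478 = (15775 + 7248) + 32478 = 23023 + 32478 = 55501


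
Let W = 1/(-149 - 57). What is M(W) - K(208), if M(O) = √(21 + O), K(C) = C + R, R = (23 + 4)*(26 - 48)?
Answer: 386 + 5*√35638/206 ≈ 390.58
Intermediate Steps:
R = -594 (R = 27*(-22) = -594)
W = -1/206 (W = 1/(-206) = -1/206 ≈ -0.0048544)
K(C) = -594 + C (K(C) = C - 594 = -594 + C)
M(W) - K(208) = √(21 - 1/206) - (-594 + 208) = √(4325/206) - 1*(-386) = 5*√35638/206 + 386 = 386 + 5*√35638/206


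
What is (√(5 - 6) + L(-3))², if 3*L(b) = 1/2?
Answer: -35/36 + I/3 ≈ -0.97222 + 0.33333*I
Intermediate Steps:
L(b) = ⅙ (L(b) = (⅓)/2 = (⅓)*(½) = ⅙)
(√(5 - 6) + L(-3))² = (√(5 - 6) + ⅙)² = (√(-1) + ⅙)² = (I + ⅙)² = (⅙ + I)²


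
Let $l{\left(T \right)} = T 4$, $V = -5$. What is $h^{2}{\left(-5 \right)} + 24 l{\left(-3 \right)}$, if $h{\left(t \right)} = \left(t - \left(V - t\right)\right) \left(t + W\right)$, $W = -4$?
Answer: $1737$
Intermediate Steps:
$l{\left(T \right)} = 4 T$
$h{\left(t \right)} = \left(-4 + t\right) \left(5 + 2 t\right)$ ($h{\left(t \right)} = \left(t + \left(t - -5\right)\right) \left(t - 4\right) = \left(t + \left(t + 5\right)\right) \left(-4 + t\right) = \left(t + \left(5 + t\right)\right) \left(-4 + t\right) = \left(5 + 2 t\right) \left(-4 + t\right) = \left(-4 + t\right) \left(5 + 2 t\right)$)
$h^{2}{\left(-5 \right)} + 24 l{\left(-3 \right)} = \left(-20 - -15 + 2 \left(-5\right)^{2}\right)^{2} + 24 \cdot 4 \left(-3\right) = \left(-20 + 15 + 2 \cdot 25\right)^{2} + 24 \left(-12\right) = \left(-20 + 15 + 50\right)^{2} - 288 = 45^{2} - 288 = 2025 - 288 = 1737$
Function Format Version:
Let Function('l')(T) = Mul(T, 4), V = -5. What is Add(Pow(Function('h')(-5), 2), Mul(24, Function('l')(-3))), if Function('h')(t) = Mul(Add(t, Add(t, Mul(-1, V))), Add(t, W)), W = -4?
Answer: 1737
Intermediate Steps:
Function('l')(T) = Mul(4, T)
Function('h')(t) = Mul(Add(-4, t), Add(5, Mul(2, t))) (Function('h')(t) = Mul(Add(t, Add(t, Mul(-1, -5))), Add(t, -4)) = Mul(Add(t, Add(t, 5)), Add(-4, t)) = Mul(Add(t, Add(5, t)), Add(-4, t)) = Mul(Add(5, Mul(2, t)), Add(-4, t)) = Mul(Add(-4, t), Add(5, Mul(2, t))))
Add(Pow(Function('h')(-5), 2), Mul(24, Function('l')(-3))) = Add(Pow(Add(-20, Mul(-3, -5), Mul(2, Pow(-5, 2))), 2), Mul(24, Mul(4, -3))) = Add(Pow(Add(-20, 15, Mul(2, 25)), 2), Mul(24, -12)) = Add(Pow(Add(-20, 15, 50), 2), -288) = Add(Pow(45, 2), -288) = Add(2025, -288) = 1737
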